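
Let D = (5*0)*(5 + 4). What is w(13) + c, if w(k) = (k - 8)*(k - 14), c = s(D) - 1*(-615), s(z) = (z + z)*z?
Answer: 610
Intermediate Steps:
D = 0 (D = 0*9 = 0)
s(z) = 2*z² (s(z) = (2*z)*z = 2*z²)
c = 615 (c = 2*0² - 1*(-615) = 2*0 + 615 = 0 + 615 = 615)
w(k) = (-14 + k)*(-8 + k) (w(k) = (-8 + k)*(-14 + k) = (-14 + k)*(-8 + k))
w(13) + c = (112 + 13² - 22*13) + 615 = (112 + 169 - 286) + 615 = -5 + 615 = 610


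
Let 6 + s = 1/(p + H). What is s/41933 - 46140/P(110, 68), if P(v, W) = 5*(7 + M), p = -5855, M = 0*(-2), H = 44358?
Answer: -14899034864291/11301824093 ≈ -1318.3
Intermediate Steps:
M = 0
P(v, W) = 35 (P(v, W) = 5*(7 + 0) = 5*7 = 35)
s = -231017/38503 (s = -6 + 1/(-5855 + 44358) = -6 + 1/38503 = -231017/38503 ≈ -6.0000)
s/41933 - 46140/P(110, 68) = -231017/38503/41933 - 46140/35 = -231017/38503*1/41933 - 46140*1/35 = -231017/1614546299 - 9228/7 = -14899034864291/11301824093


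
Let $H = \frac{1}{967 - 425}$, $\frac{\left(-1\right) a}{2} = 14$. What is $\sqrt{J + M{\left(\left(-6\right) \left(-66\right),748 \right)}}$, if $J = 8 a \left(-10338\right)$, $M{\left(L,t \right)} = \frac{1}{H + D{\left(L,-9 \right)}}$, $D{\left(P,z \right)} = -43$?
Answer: $\frac{\sqrt{1257716493837490}}{23305} \approx 1521.7$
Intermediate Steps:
$a = -28$ ($a = \left(-2\right) 14 = -28$)
$H = \frac{1}{542} \approx 0.001845$
$M{\left(L,t \right)} = - \frac{542}{23305}$ ($M{\left(L,t \right)} = \frac{1}{\frac{1}{542} - 43} = \frac{1}{- \frac{23305}{542}} = - \frac{542}{23305}$)
$J = 2315712$ ($J = 8 \left(-28\right) \left(-10338\right) = \left(-224\right) \left(-10338\right) = 2315712$)
$\sqrt{J + M{\left(\left(-6\right) \left(-66\right),748 \right)}} = \sqrt{2315712 - \frac{542}{23305}} = \sqrt{\frac{53967667618}{23305}} = \frac{\sqrt{1257716493837490}}{23305}$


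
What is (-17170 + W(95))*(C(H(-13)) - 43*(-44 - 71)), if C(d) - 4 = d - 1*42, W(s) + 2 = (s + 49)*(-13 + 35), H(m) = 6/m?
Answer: -893245140/13 ≈ -6.8711e+7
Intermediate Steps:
W(s) = 1076 + 22*s (W(s) = -2 + (s + 49)*(-13 + 35) = -2 + (49 + s)*22 = -2 + (1078 + 22*s) = 1076 + 22*s)
C(d) = -38 + d (C(d) = 4 + (d - 1*42) = 4 + (d - 42) = 4 + (-42 + d) = -38 + d)
(-17170 + W(95))*(C(H(-13)) - 43*(-44 - 71)) = (-17170 + (1076 + 22*95))*((-38 + 6/(-13)) - 43*(-44 - 71)) = (-17170 + (1076 + 2090))*((-38 + 6*(-1/13)) - 43*(-115)) = (-17170 + 3166)*((-38 - 6/13) + 4945) = -14004*(-500/13 + 4945) = -14004*63785/13 = -893245140/13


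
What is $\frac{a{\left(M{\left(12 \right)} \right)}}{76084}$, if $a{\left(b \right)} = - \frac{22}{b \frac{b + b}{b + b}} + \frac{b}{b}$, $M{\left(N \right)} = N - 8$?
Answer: $- \frac{9}{152168} \approx -5.9145 \cdot 10^{-5}$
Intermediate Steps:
$M{\left(N \right)} = -8 + N$ ($M{\left(N \right)} = N - 8 = -8 + N$)
$a{\left(b \right)} = 1 - \frac{22}{b}$ ($a{\left(b \right)} = - \frac{22}{b \frac{2 b}{2 b}} + 1 = - \frac{22}{b 2 b \frac{1}{2 b}} + 1 = - \frac{22}{b 1} + 1 = - \frac{22}{b} + 1 = 1 - \frac{22}{b}$)
$\frac{a{\left(M{\left(12 \right)} \right)}}{76084} = \frac{\frac{1}{-8 + 12} \left(-22 + \left(-8 + 12\right)\right)}{76084} = \frac{-22 + 4}{4} \cdot \frac{1}{76084} = \frac{1}{4} \left(-18\right) \frac{1}{76084} = \left(- \frac{9}{2}\right) \frac{1}{76084} = - \frac{9}{152168}$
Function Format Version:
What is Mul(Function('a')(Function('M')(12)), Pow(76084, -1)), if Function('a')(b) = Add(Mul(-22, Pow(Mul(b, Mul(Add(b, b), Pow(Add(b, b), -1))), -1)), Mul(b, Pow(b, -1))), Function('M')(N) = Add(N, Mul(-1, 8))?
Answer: Rational(-9, 152168) ≈ -5.9145e-5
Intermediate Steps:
Function('M')(N) = Add(-8, N) (Function('M')(N) = Add(N, -8) = Add(-8, N))
Function('a')(b) = Add(1, Mul(-22, Pow(b, -1))) (Function('a')(b) = Add(Mul(-22, Pow(Mul(b, Mul(Mul(2, b), Pow(Mul(2, b), -1))), -1)), 1) = Add(Mul(-22, Pow(Mul(b, Mul(Mul(2, b), Mul(Rational(1, 2), Pow(b, -1)))), -1)), 1) = Add(Mul(-22, Pow(Mul(b, 1), -1)), 1) = Add(Mul(-22, Pow(b, -1)), 1) = Add(1, Mul(-22, Pow(b, -1))))
Mul(Function('a')(Function('M')(12)), Pow(76084, -1)) = Mul(Mul(Pow(Add(-8, 12), -1), Add(-22, Add(-8, 12))), Pow(76084, -1)) = Mul(Mul(Pow(4, -1), Add(-22, 4)), Rational(1, 76084)) = Mul(Mul(Rational(1, 4), -18), Rational(1, 76084)) = Mul(Rational(-9, 2), Rational(1, 76084)) = Rational(-9, 152168)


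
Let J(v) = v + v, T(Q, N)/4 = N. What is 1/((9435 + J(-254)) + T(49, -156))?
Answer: 1/8303 ≈ 0.00012044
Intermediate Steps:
T(Q, N) = 4*N
J(v) = 2*v
1/((9435 + J(-254)) + T(49, -156)) = 1/((9435 + 2*(-254)) + 4*(-156)) = 1/((9435 - 508) - 624) = 1/(8927 - 624) = 1/8303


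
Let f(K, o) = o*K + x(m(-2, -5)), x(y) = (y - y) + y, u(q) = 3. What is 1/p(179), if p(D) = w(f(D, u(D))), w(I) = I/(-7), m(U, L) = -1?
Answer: -7/536 ≈ -0.013060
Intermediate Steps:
x(y) = y (x(y) = 0 + y = y)
f(K, o) = -1 + K*o (f(K, o) = o*K - 1 = K*o - 1 = -1 + K*o)
w(I) = -I/7 (w(I) = I*(-1/7) = -I/7)
p(D) = 1/7 - 3*D/7 (p(D) = -(-1 + D*3)/7 = -(-1 + 3*D)/7 = 1/7 - 3*D/7)
1/p(179) = 1/(1/7 - 3/7*179) = 1/(1/7 - 537/7) = 1/(-536/7) = -7/536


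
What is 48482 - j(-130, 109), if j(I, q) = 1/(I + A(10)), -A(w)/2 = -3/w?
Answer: 31367859/647 ≈ 48482.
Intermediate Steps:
A(w) = 6/w (A(w) = -(-6)/w = 6/w)
j(I, q) = 1/(3/5 + I) (j(I, q) = 1/(I + 6/10) = 1/(I + 6*(1/10)) = 1/(I + 3/5) = 1/(3/5 + I))
48482 - j(-130, 109) = 48482 - 5/(3 + 5*(-130)) = 48482 - 5/(3 - 650) = 48482 - 5/(-647) = 48482 - 5*(-1)/647 = 48482 - 1*(-5/647) = 48482 + 5/647 = 31367859/647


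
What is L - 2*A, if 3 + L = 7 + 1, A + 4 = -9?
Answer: 31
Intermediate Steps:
A = -13 (A = -4 - 9 = -13)
L = 5 (L = -3 + (7 + 1) = -3 + 8 = 5)
L - 2*A = 5 - 2*(-13) = 5 + 26 = 31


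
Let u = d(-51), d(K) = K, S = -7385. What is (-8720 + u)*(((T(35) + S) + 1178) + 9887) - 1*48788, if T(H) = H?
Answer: -32633053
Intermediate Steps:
u = -51
(-8720 + u)*(((T(35) + S) + 1178) + 9887) - 1*48788 = (-8720 - 51)*(((35 - 7385) + 1178) + 9887) - 1*48788 = -8771*((-7350 + 1178) + 9887) - 48788 = -8771*(-6172 + 9887) - 48788 = -8771*3715 - 48788 = -32584265 - 48788 = -32633053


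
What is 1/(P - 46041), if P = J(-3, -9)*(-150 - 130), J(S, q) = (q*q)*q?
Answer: 1/158079 ≈ 6.3260e-6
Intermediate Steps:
J(S, q) = q³ (J(S, q) = q²*q = q³)
P = 204120 (P = (-9)³*(-150 - 130) = -729*(-280) = 204120)
1/(P - 46041) = 1/(204120 - 46041) = 1/158079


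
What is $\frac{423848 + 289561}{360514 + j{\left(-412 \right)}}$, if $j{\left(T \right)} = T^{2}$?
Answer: $\frac{713409}{530258} \approx 1.3454$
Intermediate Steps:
$\frac{423848 + 289561}{360514 + j{\left(-412 \right)}} = \frac{423848 + 289561}{360514 + \left(-412\right)^{2}} = \frac{713409}{360514 + 169744} = \frac{713409}{530258}$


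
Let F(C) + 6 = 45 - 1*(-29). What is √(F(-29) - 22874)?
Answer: 3*I*√2534 ≈ 151.02*I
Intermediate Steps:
F(C) = 68 (F(C) = -6 + (45 - 1*(-29)) = -6 + (45 + 29) = -6 + 74 = 68)
√(F(-29) - 22874) = √(68 - 22874) = √(-22806) = 3*I*√2534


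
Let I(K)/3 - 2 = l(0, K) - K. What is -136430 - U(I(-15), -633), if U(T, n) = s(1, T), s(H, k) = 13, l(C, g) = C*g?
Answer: -136443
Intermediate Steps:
I(K) = 6 - 3*K (I(K) = 6 + 3*(0*K - K) = 6 + 3*(0 - K) = 6 + 3*(-K) = 6 - 3*K)
U(T, n) = 13
-136430 - U(I(-15), -633) = -136430 - 1*13 = -136430 - 13 = -136443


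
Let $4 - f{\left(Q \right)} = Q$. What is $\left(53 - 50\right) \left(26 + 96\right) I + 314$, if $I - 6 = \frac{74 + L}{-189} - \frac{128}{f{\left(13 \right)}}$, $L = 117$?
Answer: $\frac{462764}{63} \approx 7345.5$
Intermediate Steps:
$f{\left(Q \right)} = 4 - Q$
$I = \frac{3631}{189}$ ($I = 6 - \left(\frac{128}{4 - 13} - \frac{74 + 117}{-189}\right) = 6 - \left(\frac{191}{189} + \frac{128}{4 - 13}\right) = 6 - \left(\frac{191}{189} + \frac{128}{-9}\right) = 6 - - \frac{2497}{189} = 6 + \left(- \frac{191}{189} + \frac{128}{9}\right) = 6 + \frac{2497}{189} = \frac{3631}{189} \approx 19.212$)
$\left(53 - 50\right) \left(26 + 96\right) I + 314 = \left(53 - 50\right) \left(26 + 96\right) \frac{3631}{189} + 314 = 3 \cdot 122 \cdot \frac{3631}{189} + 314 = 366 \cdot \frac{3631}{189} + 314 = \frac{442982}{63} + 314 = \frac{462764}{63}$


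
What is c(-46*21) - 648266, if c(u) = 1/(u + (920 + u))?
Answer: -656045193/1012 ≈ -6.4827e+5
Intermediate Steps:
c(u) = 1/(920 + 2*u)
c(-46*21) - 648266 = 1/(2*(460 - 46*21)) - 648266 = 1/(2*(460 - 966)) - 648266 = (½)/(-506) - 648266 = (½)*(-1/506) - 648266 = -1/1012 - 648266 = -656045193/1012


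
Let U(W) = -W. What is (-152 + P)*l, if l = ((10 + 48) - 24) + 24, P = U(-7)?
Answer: -8410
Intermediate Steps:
P = 7 (P = -1*(-7) = 7)
l = 58 (l = (58 - 24) + 24 = 34 + 24 = 58)
(-152 + P)*l = (-152 + 7)*58 = -145*58 = -8410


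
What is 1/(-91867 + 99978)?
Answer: 1/8111 ≈ 0.00012329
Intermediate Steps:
1/(-91867 + 99978) = 1/8111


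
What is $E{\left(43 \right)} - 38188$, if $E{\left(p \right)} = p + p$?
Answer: $-38102$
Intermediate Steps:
$E{\left(p \right)} = 2 p$
$E{\left(43 \right)} - 38188 = 2 \cdot 43 - 38188 = 86 - 38188 = -38102$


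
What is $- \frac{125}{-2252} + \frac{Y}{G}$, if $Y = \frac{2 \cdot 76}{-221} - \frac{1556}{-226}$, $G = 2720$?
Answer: $\frac{1104918003}{19121326640} \approx 0.057785$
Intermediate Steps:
$Y = \frac{154762}{24973}$ ($Y = 152 \left(- \frac{1}{221}\right) - - \frac{778}{113} = - \frac{152}{221} + \frac{778}{113} = \frac{154762}{24973} \approx 6.1972$)
$- \frac{125}{-2252} + \frac{Y}{G} = - \frac{125}{-2252} + \frac{154762}{24973 \cdot 2720} = \left(-125\right) \left(- \frac{1}{2252}\right) + \frac{154762}{24973} \cdot \frac{1}{2720} = \frac{125}{2252} + \frac{77381}{33963280} = \frac{1104918003}{19121326640}$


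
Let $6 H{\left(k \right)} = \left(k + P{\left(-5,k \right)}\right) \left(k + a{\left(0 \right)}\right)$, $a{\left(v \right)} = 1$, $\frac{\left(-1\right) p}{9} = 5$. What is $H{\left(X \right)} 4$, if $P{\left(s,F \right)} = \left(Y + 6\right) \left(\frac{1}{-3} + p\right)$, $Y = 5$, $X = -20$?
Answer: $\frac{59128}{9} \approx 6569.8$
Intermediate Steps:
$p = -45$ ($p = \left(-9\right) 5 = -45$)
$P{\left(s,F \right)} = - \frac{1496}{3}$ ($P{\left(s,F \right)} = \left(5 + 6\right) \left(\frac{1}{-3} - 45\right) = 11 \left(- \frac{1}{3} - 45\right) = 11 \left(- \frac{136}{3}\right) = - \frac{1496}{3}$)
$H{\left(k \right)} = \frac{\left(1 + k\right) \left(- \frac{1496}{3} + k\right)}{6}$ ($H{\left(k \right)} = \frac{\left(k - \frac{1496}{3}\right) \left(k + 1\right)}{6} = \frac{\left(- \frac{1496}{3} + k\right) \left(1 + k\right)}{6} = \frac{\left(1 + k\right) \left(- \frac{1496}{3} + k\right)}{6}$)
$H{\left(X \right)} 4 = \left(- \frac{748}{9} - - \frac{14930}{9} + \frac{\left(-20\right)^{2}}{6}\right) 4 = \left(- \frac{748}{9} + \frac{14930}{9} + \frac{1}{6} \cdot 400\right) 4 = \left(- \frac{748}{9} + \frac{14930}{9} + \frac{200}{3}\right) 4 = \frac{14782}{9} \cdot 4 = \frac{59128}{9}$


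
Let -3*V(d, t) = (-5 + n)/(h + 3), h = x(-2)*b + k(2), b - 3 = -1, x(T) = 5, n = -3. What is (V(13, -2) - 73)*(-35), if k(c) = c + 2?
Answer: 130025/51 ≈ 2549.5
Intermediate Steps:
b = 2 (b = 3 - 1 = 2)
k(c) = 2 + c
h = 14 (h = 5*2 + (2 + 2) = 10 + 4 = 14)
V(d, t) = 8/51 (V(d, t) = -(-5 - 3)/(3*(14 + 3)) = -(-8)/(3*17) = -1/3*(-8/17) = 8/51)
(V(13, -2) - 73)*(-35) = (8/51 - 73)*(-35) = -3715/51*(-35) = 130025/51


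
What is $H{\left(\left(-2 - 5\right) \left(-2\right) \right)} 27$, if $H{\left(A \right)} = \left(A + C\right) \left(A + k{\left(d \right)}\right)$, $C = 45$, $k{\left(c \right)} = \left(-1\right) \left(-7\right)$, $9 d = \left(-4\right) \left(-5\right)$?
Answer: $33453$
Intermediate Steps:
$d = \frac{20}{9}$ ($d = \frac{\left(-4\right) \left(-5\right)}{9} = \frac{1}{9} \cdot 20 = \frac{20}{9} \approx 2.2222$)
$k{\left(c \right)} = 7$
$H{\left(A \right)} = \left(7 + A\right) \left(45 + A\right)$ ($H{\left(A \right)} = \left(A + 45\right) \left(A + 7\right) = \left(45 + A\right) \left(7 + A\right) = \left(7 + A\right) \left(45 + A\right)$)
$H{\left(\left(-2 - 5\right) \left(-2\right) \right)} 27 = \left(315 + \left(\left(-2 - 5\right) \left(-2\right)\right)^{2} + 52 \left(-2 - 5\right) \left(-2\right)\right) 27 = \left(315 + \left(\left(-7\right) \left(-2\right)\right)^{2} + 52 \left(\left(-7\right) \left(-2\right)\right)\right) 27 = \left(315 + 14^{2} + 52 \cdot 14\right) 27 = \left(315 + 196 + 728\right) 27 = 1239 \cdot 27 = 33453$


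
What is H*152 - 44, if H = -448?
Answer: -68140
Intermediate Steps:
H*152 - 44 = -448*152 - 44 = -68096 - 44 = -68140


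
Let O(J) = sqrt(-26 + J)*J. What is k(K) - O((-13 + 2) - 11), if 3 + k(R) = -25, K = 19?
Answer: -28 + 88*I*sqrt(3) ≈ -28.0 + 152.42*I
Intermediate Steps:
k(R) = -28 (k(R) = -3 - 25 = -28)
O(J) = J*sqrt(-26 + J)
k(K) - O((-13 + 2) - 11) = -28 - ((-13 + 2) - 11)*sqrt(-26 + ((-13 + 2) - 11)) = -28 - (-11 - 11)*sqrt(-26 + (-11 - 11)) = -28 - (-22)*sqrt(-26 - 22) = -28 - (-22)*sqrt(-48) = -28 - (-22)*4*I*sqrt(3) = -28 - (-88)*I*sqrt(3) = -28 + 88*I*sqrt(3)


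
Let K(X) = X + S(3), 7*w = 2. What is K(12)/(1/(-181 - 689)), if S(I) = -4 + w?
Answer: -50460/7 ≈ -7208.6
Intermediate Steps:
w = 2/7 (w = (⅐)*2 = 2/7 ≈ 0.28571)
S(I) = -26/7 (S(I) = -4 + 2/7 = -26/7)
K(X) = -26/7 + X (K(X) = X - 26/7 = -26/7 + X)
K(12)/(1/(-181 - 689)) = (-26/7 + 12)/(1/(-181 - 689)) = 58/(7*(1/(-870))) = 58/(7*(-1/870)) = (58/7)*(-870) = -50460/7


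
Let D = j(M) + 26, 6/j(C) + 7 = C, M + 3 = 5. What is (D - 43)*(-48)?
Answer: 4368/5 ≈ 873.60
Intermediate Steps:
M = 2 (M = -3 + 5 = 2)
j(C) = 6/(-7 + C)
D = 124/5 (D = 6/(-7 + 2) + 26 = 6/(-5) + 26 = 6*(-1/5) + 26 = -6/5 + 26 = 124/5 ≈ 24.800)
(D - 43)*(-48) = (124/5 - 43)*(-48) = -91/5*(-48) = 4368/5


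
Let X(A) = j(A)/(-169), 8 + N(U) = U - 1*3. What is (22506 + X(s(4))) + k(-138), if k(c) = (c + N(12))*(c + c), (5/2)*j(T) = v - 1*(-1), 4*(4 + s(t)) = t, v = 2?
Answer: 50968704/845 ≈ 60318.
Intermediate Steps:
s(t) = -4 + t/4
N(U) = -11 + U (N(U) = -8 + (U - 1*3) = -8 + (U - 3) = -8 + (-3 + U) = -11 + U)
j(T) = 6/5 (j(T) = 2*(2 - 1*(-1))/5 = 2*(2 + 1)/5 = (⅖)*3 = 6/5)
k(c) = 2*c*(1 + c) (k(c) = (c + (-11 + 12))*(c + c) = (c + 1)*(2*c) = (1 + c)*(2*c) = 2*c*(1 + c))
X(A) = -6/845 (X(A) = (6/5)/(-169) = (6/5)*(-1/169) = -6/845)
(22506 + X(s(4))) + k(-138) = (22506 - 6/845) + 2*(-138)*(1 - 138) = 19017564/845 + 2*(-138)*(-137) = 19017564/845 + 37812 = 50968704/845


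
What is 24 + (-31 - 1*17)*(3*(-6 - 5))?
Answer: 1608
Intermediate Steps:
24 + (-31 - 1*17)*(3*(-6 - 5)) = 24 + (-31 - 17)*(3*(-11)) = 24 - 48*(-33) = 24 + 1584 = 1608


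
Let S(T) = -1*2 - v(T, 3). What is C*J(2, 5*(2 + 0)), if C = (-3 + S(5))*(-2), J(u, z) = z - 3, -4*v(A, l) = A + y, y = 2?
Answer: 91/2 ≈ 45.500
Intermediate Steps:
v(A, l) = -½ - A/4 (v(A, l) = -(A + 2)/4 = -(2 + A)/4 = -½ - A/4)
J(u, z) = -3 + z
S(T) = -3/2 + T/4 (S(T) = -1*2 - (-½ - T/4) = -2 + (½ + T/4) = -3/2 + T/4)
C = 13/2 (C = (-3 + (-3/2 + (¼)*5))*(-2) = (-3 + (-3/2 + 5/4))*(-2) = (-3 - ¼)*(-2) = -13/4*(-2) = 13/2 ≈ 6.5000)
C*J(2, 5*(2 + 0)) = 13*(-3 + 5*(2 + 0))/2 = 13*(-3 + 5*2)/2 = 13*(-3 + 10)/2 = (13/2)*7 = 91/2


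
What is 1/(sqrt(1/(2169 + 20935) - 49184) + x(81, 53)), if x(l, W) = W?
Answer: 1224512/1201246271 - 152*I*sqrt(1136347135)/1201246271 ≈ 0.0010194 - 0.0042655*I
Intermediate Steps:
1/(sqrt(1/(2169 + 20935) - 49184) + x(81, 53)) = 1/(sqrt(1/(2169 + 20935) - 49184) + 53) = 1/(sqrt(1/23104 - 49184) + 53) = 1/(sqrt(-1136347135/23104) + 53) = 1/(I*sqrt(1136347135)/152 + 53) = 1/(53 + I*sqrt(1136347135)/152)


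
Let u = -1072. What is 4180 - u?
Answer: 5252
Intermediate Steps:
4180 - u = 4180 - 1*(-1072) = 4180 + 1072 = 5252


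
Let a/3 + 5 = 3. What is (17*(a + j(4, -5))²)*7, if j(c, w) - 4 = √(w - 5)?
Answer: 119*(2 - I*√10)² ≈ -714.0 - 1505.2*I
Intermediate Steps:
a = -6 (a = -15 + 3*3 = -15 + 9 = -6)
j(c, w) = 4 + √(-5 + w) (j(c, w) = 4 + √(w - 5) = 4 + √(-5 + w))
(17*(a + j(4, -5))²)*7 = (17*(-6 + (4 + √(-5 - 5)))²)*7 = (17*(-6 + (4 + √(-10)))²)*7 = (17*(-6 + (4 + I*√10))²)*7 = (17*(-2 + I*√10)²)*7 = 119*(-2 + I*√10)²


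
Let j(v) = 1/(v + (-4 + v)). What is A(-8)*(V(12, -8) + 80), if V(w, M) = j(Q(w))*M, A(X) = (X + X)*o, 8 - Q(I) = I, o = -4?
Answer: 15488/3 ≈ 5162.7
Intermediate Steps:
Q(I) = 8 - I
A(X) = -8*X (A(X) = (X + X)*(-4) = (2*X)*(-4) = -8*X)
j(v) = 1/(-4 + 2*v)
V(w, M) = M/(2*(6 - w)) (V(w, M) = (1/(2*(-2 + (8 - w))))*M = (1/(2*(6 - w)))*M = M/(2*(6 - w)))
A(-8)*(V(12, -8) + 80) = (-8*(-8))*(-1*(-8)/(-12 + 2*12) + 80) = 64*(-1*(-8)/(-12 + 24) + 80) = 64*(-1*(-8)/12 + 80) = 64*(-1*(-8)*1/12 + 80) = 64*(⅔ + 80) = 64*(242/3) = 15488/3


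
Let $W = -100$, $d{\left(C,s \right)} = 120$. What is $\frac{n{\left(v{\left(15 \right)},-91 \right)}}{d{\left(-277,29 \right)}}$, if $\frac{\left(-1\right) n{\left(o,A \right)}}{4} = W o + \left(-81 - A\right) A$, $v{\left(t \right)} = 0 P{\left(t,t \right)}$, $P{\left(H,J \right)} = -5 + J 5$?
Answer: $\frac{91}{3} \approx 30.333$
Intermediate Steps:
$P{\left(H,J \right)} = -5 + 5 J$
$v{\left(t \right)} = 0$ ($v{\left(t \right)} = 0 \left(-5 + 5 t\right) = 0$)
$n{\left(o,A \right)} = 400 o - 4 A \left(-81 - A\right)$ ($n{\left(o,A \right)} = - 4 \left(- 100 o + \left(-81 - A\right) A\right) = - 4 \left(- 100 o + A \left(-81 - A\right)\right) = 400 o - 4 A \left(-81 - A\right)$)
$\frac{n{\left(v{\left(15 \right)},-91 \right)}}{d{\left(-277,29 \right)}} = \frac{4 \left(-91\right)^{2} + 324 \left(-91\right) + 400 \cdot 0}{120} = \left(4 \cdot 8281 - 29484 + 0\right) \frac{1}{120} = \left(33124 - 29484 + 0\right) \frac{1}{120} = 3640 \cdot \frac{1}{120} = \frac{91}{3}$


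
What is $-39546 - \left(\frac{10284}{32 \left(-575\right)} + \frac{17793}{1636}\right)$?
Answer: $- \frac{74421254811}{1881400} \approx -39556.0$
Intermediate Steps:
$-39546 - \left(\frac{10284}{32 \left(-575\right)} + \frac{17793}{1636}\right) = -39546 - \left(\frac{10284}{-18400} + 17793 \cdot \frac{1}{1636}\right) = -39546 - \left(10284 \left(- \frac{1}{18400}\right) + \frac{17793}{1636}\right) = -39546 - \left(- \frac{2571}{4600} + \frac{17793}{1636}\right) = -39546 - \frac{19410411}{1881400} = - \frac{74421254811}{1881400}$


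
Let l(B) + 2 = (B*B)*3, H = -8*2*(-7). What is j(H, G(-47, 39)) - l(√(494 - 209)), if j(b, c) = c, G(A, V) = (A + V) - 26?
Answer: -887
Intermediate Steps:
G(A, V) = -26 + A + V
H = 112 (H = -16*(-7) = 112)
l(B) = -2 + 3*B² (l(B) = -2 + (B*B)*3 = -2 + B²*3 = -2 + 3*B²)
j(H, G(-47, 39)) - l(√(494 - 209)) = (-26 - 47 + 39) - (-2 + 3*(√(494 - 209))²) = -34 - (-2 + 3*(√285)²) = -34 - (-2 + 3*285) = -34 - (-2 + 855) = -34 - 1*853 = -34 - 853 = -887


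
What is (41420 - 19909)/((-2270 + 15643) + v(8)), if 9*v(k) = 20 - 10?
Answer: 193599/120367 ≈ 1.6084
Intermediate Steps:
v(k) = 10/9 (v(k) = (20 - 10)/9 = (⅑)*10 = 10/9)
(41420 - 19909)/((-2270 + 15643) + v(8)) = (41420 - 19909)/((-2270 + 15643) + 10/9) = 21511/(13373 + 10/9) = 21511/(120367/9) = 21511*(9/120367) = 193599/120367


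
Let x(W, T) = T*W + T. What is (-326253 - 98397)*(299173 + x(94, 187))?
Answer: -134587721700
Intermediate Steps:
x(W, T) = T + T*W
(-326253 - 98397)*(299173 + x(94, 187)) = (-326253 - 98397)*(299173 + 187*(1 + 94)) = -424650*(299173 + 187*95) = -424650*(299173 + 17765) = -424650*316938 = -134587721700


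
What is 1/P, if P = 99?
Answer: 1/99 ≈ 0.010101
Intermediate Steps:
1/P = 1/99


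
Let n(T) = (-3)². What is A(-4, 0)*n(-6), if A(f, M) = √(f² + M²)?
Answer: 36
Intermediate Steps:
A(f, M) = √(M² + f²)
n(T) = 9
A(-4, 0)*n(-6) = √(0² + (-4)²)*9 = √(0 + 16)*9 = √16*9 = 4*9 = 36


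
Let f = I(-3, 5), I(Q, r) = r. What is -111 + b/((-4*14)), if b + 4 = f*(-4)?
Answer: -774/7 ≈ -110.57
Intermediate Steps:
f = 5
b = -24 (b = -4 + 5*(-4) = -4 - 20 = -24)
-111 + b/((-4*14)) = -111 - 24/(-4*14) = -111 - 24/(-56) = -111 - 1/56*(-24) = -111 + 3/7 = -774/7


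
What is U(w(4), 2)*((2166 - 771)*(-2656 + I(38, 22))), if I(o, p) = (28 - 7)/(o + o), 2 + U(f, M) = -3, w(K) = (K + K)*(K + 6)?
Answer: 1407799125/76 ≈ 1.8524e+7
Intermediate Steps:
w(K) = 2*K*(6 + K) (w(K) = (2*K)*(6 + K) = 2*K*(6 + K))
U(f, M) = -5 (U(f, M) = -2 - 3 = -5)
I(o, p) = 21/(2*o) (I(o, p) = 21/((2*o)) = 21*(1/(2*o)) = 21/(2*o))
U(w(4), 2)*((2166 - 771)*(-2656 + I(38, 22))) = -5*(2166 - 771)*(-2656 + (21/2)/38) = -6975*(-2656 + (21/2)*(1/38)) = -6975*(-2656 + 21/76) = -6975*(-201835)/76 = -5*(-281559825/76) = 1407799125/76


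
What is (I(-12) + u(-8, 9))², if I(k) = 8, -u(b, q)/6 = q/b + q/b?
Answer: 1849/4 ≈ 462.25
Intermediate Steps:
u(b, q) = -12*q/b (u(b, q) = -6*(q/b + q/b) = -12*q/b)
(I(-12) + u(-8, 9))² = (8 - 12*9/(-8))² = (8 - 12*9*(-⅛))² = (8 + 27/2)² = (43/2)² = 1849/4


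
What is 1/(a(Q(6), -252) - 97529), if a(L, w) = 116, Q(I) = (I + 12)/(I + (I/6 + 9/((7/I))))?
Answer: -1/97413 ≈ -1.0266e-5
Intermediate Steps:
Q(I) = 42*(12 + I)/(103*I) (Q(I) = (12 + I)/(I + (I*(⅙) + 9*(I/7))) = (12 + I)/(I + (I/6 + 9*I/7)) = (12 + I)/(I + 61*I/42) = (12 + I)/((103*I/42)) = (12 + I)*(42/(103*I)) = 42*(12 + I)/(103*I))
1/(a(Q(6), -252) - 97529) = 1/(116 - 97529) = 1/(-97413) = -1/97413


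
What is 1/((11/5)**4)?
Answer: 625/14641 ≈ 0.042688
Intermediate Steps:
1/((11/5)**4) = 1/(14641/625) = 625/14641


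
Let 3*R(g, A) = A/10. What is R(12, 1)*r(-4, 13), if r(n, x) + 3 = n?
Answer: -7/30 ≈ -0.23333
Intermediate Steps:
R(g, A) = A/30 (R(g, A) = (A/10)/3 = A/30)
r(n, x) = -3 + n
R(12, 1)*r(-4, 13) = ((1/30)*1)*(-3 - 4) = (1/30)*(-7) = -7/30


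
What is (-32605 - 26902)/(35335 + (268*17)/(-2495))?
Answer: -148469965/88156269 ≈ -1.6842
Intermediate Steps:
(-32605 - 26902)/(35335 + (268*17)/(-2495)) = -59507/(35335 + 4556*(-1/2495)) = -59507/(35335 - 4556/2495) = -59507/88156269/2495 = -59507*2495/88156269 = -148469965/88156269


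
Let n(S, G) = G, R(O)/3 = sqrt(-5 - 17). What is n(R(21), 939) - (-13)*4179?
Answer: 55266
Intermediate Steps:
R(O) = 3*I*sqrt(22) (R(O) = 3*sqrt(-5 - 17) = 3*sqrt(-22) = 3*(I*sqrt(22)) = 3*I*sqrt(22))
n(R(21), 939) - (-13)*4179 = 939 - (-13)*4179 = 939 - 1*(-54327) = 939 + 54327 = 55266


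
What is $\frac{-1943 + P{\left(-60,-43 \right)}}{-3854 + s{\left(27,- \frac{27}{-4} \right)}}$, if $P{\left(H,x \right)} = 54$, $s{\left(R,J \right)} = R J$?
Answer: $\frac{7556}{14687} \approx 0.51447$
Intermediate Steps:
$s{\left(R,J \right)} = J R$
$\frac{-1943 + P{\left(-60,-43 \right)}}{-3854 + s{\left(27,- \frac{27}{-4} \right)}} = \frac{-1943 + 54}{-3854 + - \frac{27}{-4} \cdot 27} = - \frac{1889}{-3854 + \left(-27\right) \left(- \frac{1}{4}\right) 27} = - \frac{1889}{-3854 + \frac{27}{4} \cdot 27} = - \frac{1889}{-3854 + \frac{729}{4}} = - \frac{1889}{- \frac{14687}{4}} = \left(-1889\right) \left(- \frac{4}{14687}\right) = \frac{7556}{14687}$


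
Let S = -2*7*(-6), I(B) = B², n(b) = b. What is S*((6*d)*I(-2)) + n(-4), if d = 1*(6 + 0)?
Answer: 12092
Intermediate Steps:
d = 6 (d = 1*6 = 6)
S = 84 (S = -14*(-6) = 84)
S*((6*d)*I(-2)) + n(-4) = 84*((6*6)*(-2)²) - 4 = 84*(36*4) - 4 = 84*144 - 4 = 12096 - 4 = 12092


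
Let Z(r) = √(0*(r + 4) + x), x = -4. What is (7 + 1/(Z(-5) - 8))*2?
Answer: 234/17 - I/17 ≈ 13.765 - 0.058824*I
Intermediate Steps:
Z(r) = 2*I (Z(r) = √(0*(r + 4) - 4) = √(0*(4 + r) - 4) = √(0 - 4) = √(-4) = 2*I)
(7 + 1/(Z(-5) - 8))*2 = (7 + 1/(2*I - 8))*2 = (7 + 1/(-8 + 2*I))*2 = (7 + (-8 - 2*I)/68)*2 = 14 + (-8 - 2*I)/34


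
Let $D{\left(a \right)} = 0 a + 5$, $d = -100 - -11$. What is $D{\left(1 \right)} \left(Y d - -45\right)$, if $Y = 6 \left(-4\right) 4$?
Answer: $42945$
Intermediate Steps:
$d = -89$ ($d = -100 + 11 = -89$)
$Y = -96$ ($Y = \left(-24\right) 4 = -96$)
$D{\left(a \right)} = 5$ ($D{\left(a \right)} = 0 + 5 = 5$)
$D{\left(1 \right)} \left(Y d - -45\right) = 5 \left(\left(-96\right) \left(-89\right) - -45\right) = 5 \left(8544 + \left(-30 + 75\right)\right) = 5 \left(8544 + 45\right) = 5 \cdot 8589 = 42945$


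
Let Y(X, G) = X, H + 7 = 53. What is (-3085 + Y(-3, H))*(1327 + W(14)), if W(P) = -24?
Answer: -4023664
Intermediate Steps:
H = 46 (H = -7 + 53 = 46)
(-3085 + Y(-3, H))*(1327 + W(14)) = (-3085 - 3)*(1327 - 24) = -3088*1303 = -4023664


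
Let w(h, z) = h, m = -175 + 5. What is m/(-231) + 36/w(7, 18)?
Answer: 194/33 ≈ 5.8788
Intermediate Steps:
m = -170
m/(-231) + 36/w(7, 18) = -170/(-231) + 36/7 = -170*(-1/231) + 36*(⅐) = 170/231 + 36/7 = 194/33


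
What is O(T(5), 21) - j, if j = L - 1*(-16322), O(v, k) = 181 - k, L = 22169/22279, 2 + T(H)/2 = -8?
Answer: -360095367/22279 ≈ -16163.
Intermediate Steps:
T(H) = -20 (T(H) = -4 + 2*(-8) = -4 - 16 = -20)
L = 22169/22279 (L = 22169*(1/22279) = 22169/22279 ≈ 0.99506)
j = 363660007/22279 (j = 22169/22279 - 1*(-16322) = 22169/22279 + 16322 = 363660007/22279 ≈ 16323.)
O(T(5), 21) - j = (181 - 1*21) - 1*363660007/22279 = (181 - 21) - 363660007/22279 = 160 - 363660007/22279 = -360095367/22279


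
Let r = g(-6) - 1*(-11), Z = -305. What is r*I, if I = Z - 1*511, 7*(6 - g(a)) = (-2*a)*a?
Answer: -155856/7 ≈ -22265.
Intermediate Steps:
g(a) = 6 + 2*a²/7 (g(a) = 6 - (-2*a)*a/7 = 6 - (-2)*a²/7 = 6 + 2*a²/7)
r = 191/7 (r = (6 + (2/7)*(-6)²) - 1*(-11) = (6 + (2/7)*36) + 11 = (6 + 72/7) + 11 = 114/7 + 11 = 191/7 ≈ 27.286)
I = -816 (I = -305 - 1*511 = -305 - 511 = -816)
r*I = (191/7)*(-816) = -155856/7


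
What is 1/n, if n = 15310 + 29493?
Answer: 1/44803 ≈ 2.2320e-5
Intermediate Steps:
n = 44803
1/n = 1/44803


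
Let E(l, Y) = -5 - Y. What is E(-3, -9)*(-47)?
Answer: -188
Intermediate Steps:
E(-3, -9)*(-47) = (-5 - 1*(-9))*(-47) = (-5 + 9)*(-47) = 4*(-47) = -188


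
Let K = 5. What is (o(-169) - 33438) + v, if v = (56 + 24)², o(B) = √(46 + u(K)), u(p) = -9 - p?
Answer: -27038 + 4*√2 ≈ -27032.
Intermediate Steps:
o(B) = 4*√2 (o(B) = √(46 + (-9 - 1*5)) = √(46 + (-9 - 5)) = √(46 - 14) = √32 = 4*√2)
v = 6400 (v = 80² = 6400)
(o(-169) - 33438) + v = (4*√2 - 33438) + 6400 = (-33438 + 4*√2) + 6400 = -27038 + 4*√2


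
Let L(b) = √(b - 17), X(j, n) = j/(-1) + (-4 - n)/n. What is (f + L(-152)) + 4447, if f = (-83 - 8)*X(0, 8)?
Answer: 9167/2 + 13*I ≈ 4583.5 + 13.0*I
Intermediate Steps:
X(j, n) = -j + (-4 - n)/n (X(j, n) = j*(-1) + (-4 - n)/n = -j + (-4 - n)/n)
f = 273/2 (f = (-83 - 8)*(-1 - 1*0 - 4/8) = -91*(-1 + 0 - 4*⅛) = -91*(-1 + 0 - ½) = -91*(-3/2) = 273/2 ≈ 136.50)
L(b) = √(-17 + b)
(f + L(-152)) + 4447 = (273/2 + √(-17 - 152)) + 4447 = (273/2 + √(-169)) + 4447 = (273/2 + 13*I) + 4447 = 9167/2 + 13*I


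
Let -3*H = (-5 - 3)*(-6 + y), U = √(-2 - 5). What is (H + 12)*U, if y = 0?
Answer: -4*I*√7 ≈ -10.583*I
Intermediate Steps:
U = I*√7 (U = √(-7) = I*√7 ≈ 2.6458*I)
H = -16 (H = -(-5 - 3)*(-6 + 0)/3 = -(-8)*(-6)/3 = -⅓*48 = -16)
(H + 12)*U = (-16 + 12)*(I*√7) = -4*I*√7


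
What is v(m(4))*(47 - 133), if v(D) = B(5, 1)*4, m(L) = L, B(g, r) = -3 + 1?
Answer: 688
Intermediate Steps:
B(g, r) = -2
v(D) = -8 (v(D) = -2*4 = -8)
v(m(4))*(47 - 133) = -8*(47 - 133) = -8*(-86) = 688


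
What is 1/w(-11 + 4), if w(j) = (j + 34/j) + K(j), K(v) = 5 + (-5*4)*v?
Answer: 7/932 ≈ 0.0075107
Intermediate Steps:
K(v) = 5 - 20*v
w(j) = 5 - 19*j + 34/j (w(j) = (j + 34/j) + (5 - 20*j) = 5 - 19*j + 34/j)
1/w(-11 + 4) = 1/(5 - 19*(-11 + 4) + 34/(-11 + 4)) = 1/(5 - 19*(-7) + 34/(-7)) = 1/(5 + 133 + 34*(-1/7)) = 1/(5 + 133 - 34/7) = 1/(932/7) = 7/932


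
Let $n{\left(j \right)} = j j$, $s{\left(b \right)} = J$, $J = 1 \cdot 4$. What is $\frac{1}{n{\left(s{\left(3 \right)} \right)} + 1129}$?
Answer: $\frac{1}{1145} \approx 0.00087336$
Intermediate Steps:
$J = 4$
$s{\left(b \right)} = 4$
$n{\left(j \right)} = j^{2}$
$\frac{1}{n{\left(s{\left(3 \right)} \right)} + 1129} = \frac{1}{4^{2} + 1129} = \frac{1}{16 + 1129} = \frac{1}{1145}$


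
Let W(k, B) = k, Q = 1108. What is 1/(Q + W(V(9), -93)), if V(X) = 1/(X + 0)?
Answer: 9/9973 ≈ 0.00090244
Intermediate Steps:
V(X) = 1/X
1/(Q + W(V(9), -93)) = 1/(1108 + 1/9) = 1/(1108 + ⅑) = 1/(9973/9) = 9/9973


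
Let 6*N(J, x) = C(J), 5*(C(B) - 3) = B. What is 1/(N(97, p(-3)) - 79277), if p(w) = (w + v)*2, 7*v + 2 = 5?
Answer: -15/1189099 ≈ -1.2615e-5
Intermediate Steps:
v = 3/7 (v = -2/7 + (1/7)*5 = -2/7 + 5/7 = 3/7 ≈ 0.42857)
C(B) = 3 + B/5
p(w) = 6/7 + 2*w (p(w) = (w + 3/7)*2 = (3/7 + w)*2 = 6/7 + 2*w)
N(J, x) = 1/2 + J/30 (N(J, x) = (3 + J/5)/6 = 1/2 + J/30)
1/(N(97, p(-3)) - 79277) = 1/((1/2 + (1/30)*97) - 79277) = 1/((1/2 + 97/30) - 79277) = 1/(56/15 - 79277) = 1/(-1189099/15) = -15/1189099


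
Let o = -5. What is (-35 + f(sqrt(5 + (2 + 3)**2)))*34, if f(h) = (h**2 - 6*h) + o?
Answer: -340 - 204*sqrt(30) ≈ -1457.4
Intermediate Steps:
f(h) = -5 + h**2 - 6*h (f(h) = (h**2 - 6*h) - 5 = -5 + h**2 - 6*h)
(-35 + f(sqrt(5 + (2 + 3)**2)))*34 = (-35 + (-5 + (sqrt(5 + (2 + 3)**2))**2 - 6*sqrt(5 + (2 + 3)**2)))*34 = (-35 + (-5 + (sqrt(5 + 5**2))**2 - 6*sqrt(5 + 5**2)))*34 = (-35 + (-5 + (sqrt(5 + 25))**2 - 6*sqrt(5 + 25)))*34 = (-35 + (-5 + (sqrt(30))**2 - 6*sqrt(30)))*34 = (-35 + (-5 + 30 - 6*sqrt(30)))*34 = (-35 + (25 - 6*sqrt(30)))*34 = (-10 - 6*sqrt(30))*34 = -340 - 204*sqrt(30)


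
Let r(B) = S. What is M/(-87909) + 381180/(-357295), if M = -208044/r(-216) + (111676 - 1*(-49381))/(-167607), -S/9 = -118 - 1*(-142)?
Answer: -2269596148779319/2105777216680434 ≈ -1.0778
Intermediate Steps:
S = -216 (S = -9*(-118 - 1*(-142)) = -9*(-118 + 142) = -9*24 = -216)
r(B) = -216
M = 322544837/335214 (M = -208044/(-216) + (111676 - 1*(-49381))/(-167607) = -208044*(-1/216) + (111676 + 49381)*(-1/167607) = 5779/6 + 161057*(-1/167607) = 5779/6 - 161057/167607 = 322544837/335214 ≈ 962.21)
M/(-87909) + 381180/(-357295) = (322544837/335214)/(-87909) + 381180/(-357295) = (322544837/335214)*(-1/87909) + 381180*(-1/357295) = -322544837/29468327526 - 76236/71459 = -2269596148779319/2105777216680434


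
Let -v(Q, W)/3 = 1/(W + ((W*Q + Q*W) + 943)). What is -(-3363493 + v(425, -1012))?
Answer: 2893508759614/860269 ≈ 3.3635e+6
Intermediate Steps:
v(Q, W) = -3/(943 + W + 2*Q*W) (v(Q, W) = -3/(W + ((W*Q + Q*W) + 943)) = -3/(W + ((Q*W + Q*W) + 943)) = -3/(W + (2*Q*W + 943)) = -3/(W + (943 + 2*Q*W)) = -3/(943 + W + 2*Q*W))
-(-3363493 + v(425, -1012)) = -(-3363493 - 3/(943 - 1012 + 2*425*(-1012))) = -(-3363493 - 3/(943 - 1012 - 860200)) = -(-3363493 - 3/(-860269)) = -(-3363493 - 3*(-1/860269)) = -(-3363493 + 3/860269) = -1*(-2893508759614/860269) = 2893508759614/860269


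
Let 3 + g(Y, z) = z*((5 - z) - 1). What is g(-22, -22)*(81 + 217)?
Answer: -171350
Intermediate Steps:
g(Y, z) = -3 + z*(4 - z) (g(Y, z) = -3 + z*((5 - z) - 1) = -3 + z*(4 - z))
g(-22, -22)*(81 + 217) = (-3 - 1*(-22)**2 + 4*(-22))*(81 + 217) = (-3 - 1*484 - 88)*298 = (-3 - 484 - 88)*298 = -575*298 = -171350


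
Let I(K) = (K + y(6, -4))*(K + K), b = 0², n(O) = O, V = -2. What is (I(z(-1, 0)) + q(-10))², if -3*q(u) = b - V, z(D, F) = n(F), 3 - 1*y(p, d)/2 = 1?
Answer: 4/9 ≈ 0.44444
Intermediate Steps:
y(p, d) = 4 (y(p, d) = 6 - 2*1 = 6 - 2 = 4)
b = 0
z(D, F) = F
I(K) = 2*K*(4 + K) (I(K) = (K + 4)*(K + K) = (4 + K)*(2*K) = 2*K*(4 + K))
q(u) = -⅔ (q(u) = -(0 - 1*(-2))/3 = -(0 + 2)/3 = -⅓*2 = -⅔)
(I(z(-1, 0)) + q(-10))² = (2*0*(4 + 0) - ⅔)² = (2*0*4 - ⅔)² = (0 - ⅔)² = (-⅔)² = 4/9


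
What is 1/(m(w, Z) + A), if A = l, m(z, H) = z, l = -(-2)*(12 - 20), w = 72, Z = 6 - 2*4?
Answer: 1/56 ≈ 0.017857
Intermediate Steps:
Z = -2 (Z = 6 - 8 = -2)
l = -16 (l = -(-2)*(-8) = -1*16 = -16)
A = -16
1/(m(w, Z) + A) = 1/(72 - 16) = 1/56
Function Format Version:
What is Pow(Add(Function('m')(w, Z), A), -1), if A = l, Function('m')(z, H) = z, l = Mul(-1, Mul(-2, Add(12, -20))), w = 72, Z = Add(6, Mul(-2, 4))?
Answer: Rational(1, 56) ≈ 0.017857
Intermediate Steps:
Z = -2 (Z = Add(6, -8) = -2)
l = -16 (l = Mul(-1, Mul(-2, -8)) = Mul(-1, 16) = -16)
A = -16
Pow(Add(Function('m')(w, Z), A), -1) = Pow(Add(72, -16), -1) = Pow(56, -1) = Rational(1, 56)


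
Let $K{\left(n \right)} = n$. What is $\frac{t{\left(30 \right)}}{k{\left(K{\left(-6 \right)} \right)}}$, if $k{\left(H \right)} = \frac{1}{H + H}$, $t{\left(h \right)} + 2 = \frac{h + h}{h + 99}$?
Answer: $\frac{792}{43} \approx 18.419$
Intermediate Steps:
$t{\left(h \right)} = -2 + \frac{2 h}{99 + h}$ ($t{\left(h \right)} = -2 + \frac{h + h}{h + 99} = -2 + \frac{2 h}{99 + h}$)
$k{\left(H \right)} = \frac{1}{2 H}$
$\frac{t{\left(30 \right)}}{k{\left(K{\left(-6 \right)} \right)}} = \frac{\left(-198\right) \frac{1}{99 + 30}}{\frac{1}{2} \frac{1}{-6}} = \frac{\left(-198\right) \frac{1}{129}}{\frac{1}{2} \left(- \frac{1}{6}\right)} = \frac{\left(-198\right) \frac{1}{129}}{- \frac{1}{12}} = \left(- \frac{66}{43}\right) \left(-12\right) = \frac{792}{43}$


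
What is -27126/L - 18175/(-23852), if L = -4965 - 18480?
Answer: 119235803/62134460 ≈ 1.9190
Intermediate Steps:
L = -23445
-27126/L - 18175/(-23852) = -27126/(-23445) - 18175/(-23852) = -27126*(-1/23445) - 18175*(-1/23852) = 3014/2605 + 18175/23852 = 119235803/62134460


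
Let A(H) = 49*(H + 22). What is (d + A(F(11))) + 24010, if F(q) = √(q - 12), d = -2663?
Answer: 22425 + 49*I ≈ 22425.0 + 49.0*I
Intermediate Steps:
F(q) = √(-12 + q)
A(H) = 1078 + 49*H (A(H) = 49*(22 + H) = 1078 + 49*H)
(d + A(F(11))) + 24010 = (-2663 + (1078 + 49*√(-12 + 11))) + 24010 = (-2663 + (1078 + 49*√(-1))) + 24010 = (-2663 + (1078 + 49*I)) + 24010 = (-1585 + 49*I) + 24010 = 22425 + 49*I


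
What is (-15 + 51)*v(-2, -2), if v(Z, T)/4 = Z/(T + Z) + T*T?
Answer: 648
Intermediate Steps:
v(Z, T) = 4*T² + 4*Z/(T + Z) (v(Z, T) = 4*(Z/(T + Z) + T*T) = 4*(Z/(T + Z) + T²) = 4*(T² + Z/(T + Z)) = 4*T² + 4*Z/(T + Z))
(-15 + 51)*v(-2, -2) = (-15 + 51)*(4*(-2 + (-2)³ - 2*(-2)²)/(-2 - 2)) = 36*(4*(-2 - 8 - 2*4)/(-4)) = 36*(4*(-¼)*(-2 - 8 - 8)) = 36*(4*(-¼)*(-18)) = 36*18 = 648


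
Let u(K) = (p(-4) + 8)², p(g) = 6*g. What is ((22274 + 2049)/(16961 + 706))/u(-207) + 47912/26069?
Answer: 16717551547/9069509376 ≈ 1.8433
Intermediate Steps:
u(K) = 256 (u(K) = (6*(-4) + 8)² = (-24 + 8)² = (-16)² = 256)
((22274 + 2049)/(16961 + 706))/u(-207) + 47912/26069 = ((22274 + 2049)/(16961 + 706))/256 + 47912/26069 = (24323/17667)*(1/256) + 47912*(1/26069) = (24323*(1/17667))*(1/256) + 47912/26069 = (1871/1359)*(1/256) + 47912/26069 = 1871/347904 + 47912/26069 = 16717551547/9069509376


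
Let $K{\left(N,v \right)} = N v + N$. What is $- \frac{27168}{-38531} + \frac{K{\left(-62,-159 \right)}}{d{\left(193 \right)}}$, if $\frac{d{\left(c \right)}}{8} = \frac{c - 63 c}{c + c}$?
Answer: $- \frac{2989613}{77062} \approx -38.795$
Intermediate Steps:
$d{\left(c \right)} = -248$ ($d{\left(c \right)} = 8 \frac{c - 63 c}{c + c} = 8 \frac{\left(-62\right) c}{2 c} = 8 - 62 c \frac{1}{2 c} = 8 \left(-31\right) = -248$)
$K{\left(N,v \right)} = N + N v$
$- \frac{27168}{-38531} + \frac{K{\left(-62,-159 \right)}}{d{\left(193 \right)}} = - \frac{27168}{-38531} + \frac{\left(-62\right) \left(1 - 159\right)}{-248} = \left(-27168\right) \left(- \frac{1}{38531}\right) + \left(-62\right) \left(-158\right) \left(- \frac{1}{248}\right) = \frac{27168}{38531} + 9796 \left(- \frac{1}{248}\right) = \frac{27168}{38531} - \frac{79}{2} = - \frac{2989613}{77062}$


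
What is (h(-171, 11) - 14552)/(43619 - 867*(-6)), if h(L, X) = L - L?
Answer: -14552/48821 ≈ -0.29807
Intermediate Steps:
h(L, X) = 0
(h(-171, 11) - 14552)/(43619 - 867*(-6)) = (0 - 14552)/(43619 - 867*(-6)) = -14552/(43619 + 5202) = -14552/48821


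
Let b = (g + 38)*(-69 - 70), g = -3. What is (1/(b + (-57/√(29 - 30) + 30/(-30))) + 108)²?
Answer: 242264449287803401/20770350750075 - 32395826804*I/62311052250225 ≈ 11664.0 - 0.00051991*I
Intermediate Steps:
b = -4865 (b = (-3 + 38)*(-69 - 70) = 35*(-139) = -4865)
(1/(b + (-57/√(29 - 30) + 30/(-30))) + 108)² = (1/(-4865 + (-57/√(29 - 30) + 30/(-30))) + 108)² = (1/(-4865 + (-57*(-I) + 30*(-1/30))) + 108)² = (1/(-4865 + (-57*(-I) - 1)) + 108)² = (1/(-4865 + (-(-57)*I - 1)) + 108)² = (1/(-4865 + (57*I - 1)) + 108)² = (1/(-4865 + (-1 + 57*I)) + 108)² = (1/(-4866 + 57*I) + 108)² = ((-4866 - 57*I)/23681205 + 108)² = (108 + (-4866 - 57*I)/23681205)²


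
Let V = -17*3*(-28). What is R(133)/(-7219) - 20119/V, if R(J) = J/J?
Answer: -145240489/10308732 ≈ -14.089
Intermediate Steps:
R(J) = 1
V = 1428 (V = -51*(-28) = 1428)
R(133)/(-7219) - 20119/V = 1/(-7219) - 20119/1428 = 1*(-1/7219) - 20119*1/1428 = -1/7219 - 20119/1428 = -145240489/10308732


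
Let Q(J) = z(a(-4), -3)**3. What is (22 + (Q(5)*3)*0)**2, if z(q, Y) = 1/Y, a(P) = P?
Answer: 484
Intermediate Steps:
Q(J) = -1/27 (Q(J) = (1/(-3))**3 = (-1/3)**3 = -1/27)
(22 + (Q(5)*3)*0)**2 = (22 - 1/27*3*0)**2 = (22 - 1/9*0)**2 = (22 + 0)**2 = 22**2 = 484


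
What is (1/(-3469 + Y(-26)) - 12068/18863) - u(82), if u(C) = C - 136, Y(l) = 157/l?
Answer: 90940862996/1704290913 ≈ 53.360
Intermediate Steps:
u(C) = -136 + C
(1/(-3469 + Y(-26)) - 12068/18863) - u(82) = (1/(-3469 + 157/(-26)) - 12068/18863) - (-136 + 82) = (1/(-3469 + 157*(-1/26)) - 12068*1/18863) - 1*(-54) = (1/(-3469 - 157/26) - 12068/18863) + 54 = (1/(-90351/26) - 12068/18863) + 54 = (-26/90351 - 12068/18863) + 54 = -1090846306/1704290913 + 54 = 90940862996/1704290913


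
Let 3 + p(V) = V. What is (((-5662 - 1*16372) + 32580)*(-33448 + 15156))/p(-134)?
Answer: 192907432/137 ≈ 1.4081e+6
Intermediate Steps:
p(V) = -3 + V
(((-5662 - 1*16372) + 32580)*(-33448 + 15156))/p(-134) = (((-5662 - 1*16372) + 32580)*(-33448 + 15156))/(-3 - 134) = (((-5662 - 16372) + 32580)*(-18292))/(-137) = ((-22034 + 32580)*(-18292))*(-1/137) = (10546*(-18292))*(-1/137) = -192907432*(-1/137) = 192907432/137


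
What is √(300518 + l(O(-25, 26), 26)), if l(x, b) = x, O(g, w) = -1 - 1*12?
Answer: √300505 ≈ 548.18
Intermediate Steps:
O(g, w) = -13 (O(g, w) = -1 - 12 = -13)
√(300518 + l(O(-25, 26), 26)) = √(300518 - 13) = √300505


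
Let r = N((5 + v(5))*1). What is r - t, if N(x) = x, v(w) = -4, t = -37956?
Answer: 37957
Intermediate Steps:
r = 1 (r = (5 - 4)*1 = 1*1 = 1)
r - t = 1 - 1*(-37956) = 1 + 37956 = 37957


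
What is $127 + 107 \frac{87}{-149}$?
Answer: $\frac{9614}{149} \approx 64.523$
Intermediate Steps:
$127 + 107 \frac{87}{-149} = 127 + 107 \cdot 87 \left(- \frac{1}{149}\right) = 127 + 107 \left(- \frac{87}{149}\right) = 127 - \frac{9309}{149} = \frac{9614}{149}$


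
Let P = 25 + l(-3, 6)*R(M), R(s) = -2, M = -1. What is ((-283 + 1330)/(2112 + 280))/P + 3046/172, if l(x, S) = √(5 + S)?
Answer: 1059421673/59759336 + 1047*√11/694876 ≈ 17.733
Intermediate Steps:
P = 25 - 2*√11 (P = 25 + √(5 + 6)*(-2) = 25 + √11*(-2) = 25 - 2*√11 ≈ 18.367)
((-283 + 1330)/(2112 + 280))/P + 3046/172 = ((-283 + 1330)/(2112 + 280))/(25 - 2*√11) + 3046/172 = (1047/2392)/(25 - 2*√11) + 3046*(1/172) = (1047*(1/2392))/(25 - 2*√11) + 1523/86 = 1047/(2392*(25 - 2*√11)) + 1523/86 = 1523/86 + 1047/(2392*(25 - 2*√11))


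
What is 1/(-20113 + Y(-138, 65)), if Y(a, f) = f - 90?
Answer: -1/20138 ≈ -4.9657e-5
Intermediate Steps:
Y(a, f) = -90 + f
1/(-20113 + Y(-138, 65)) = 1/(-20113 + (-90 + 65)) = 1/(-20113 - 25) = 1/(-20138) = -1/20138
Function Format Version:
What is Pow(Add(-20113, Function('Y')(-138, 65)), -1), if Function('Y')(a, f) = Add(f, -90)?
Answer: Rational(-1, 20138) ≈ -4.9657e-5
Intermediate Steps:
Function('Y')(a, f) = Add(-90, f)
Pow(Add(-20113, Function('Y')(-138, 65)), -1) = Pow(Add(-20113, Add(-90, 65)), -1) = Pow(Add(-20113, -25), -1) = Pow(-20138, -1) = Rational(-1, 20138)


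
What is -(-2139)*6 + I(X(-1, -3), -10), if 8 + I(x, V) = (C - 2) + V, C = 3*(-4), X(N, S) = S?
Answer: 12802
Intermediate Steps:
C = -12
I(x, V) = -22 + V (I(x, V) = -8 + ((-12 - 2) + V) = -8 + (-14 + V) = -22 + V)
-(-2139)*6 + I(X(-1, -3), -10) = -(-2139)*6 + (-22 - 10) = -93*(-138) - 32 = 12834 - 32 = 12802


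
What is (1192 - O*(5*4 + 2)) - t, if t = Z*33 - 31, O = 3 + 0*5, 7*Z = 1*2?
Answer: 8033/7 ≈ 1147.6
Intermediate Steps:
Z = 2/7 (Z = (1*2)/7 = (1/7)*2 = 2/7 ≈ 0.28571)
O = 3 (O = 3 + 0 = 3)
t = -151/7 (t = (2/7)*33 - 31 = 66/7 - 31 = -151/7 ≈ -21.571)
(1192 - O*(5*4 + 2)) - t = (1192 - 3*(5*4 + 2)) - 1*(-151/7) = (1192 - 3*(20 + 2)) + 151/7 = (1192 - 3*22) + 151/7 = (1192 - 1*66) + 151/7 = (1192 - 66) + 151/7 = 1126 + 151/7 = 8033/7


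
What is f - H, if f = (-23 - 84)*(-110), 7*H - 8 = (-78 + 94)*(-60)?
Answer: 11906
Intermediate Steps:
H = -136 (H = 8/7 + ((-78 + 94)*(-60))/7 = 8/7 + (16*(-60))/7 = 8/7 + (⅐)*(-960) = 8/7 - 960/7 = -136)
f = 11770 (f = -107*(-110) = 11770)
f - H = 11770 - 1*(-136) = 11770 + 136 = 11906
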